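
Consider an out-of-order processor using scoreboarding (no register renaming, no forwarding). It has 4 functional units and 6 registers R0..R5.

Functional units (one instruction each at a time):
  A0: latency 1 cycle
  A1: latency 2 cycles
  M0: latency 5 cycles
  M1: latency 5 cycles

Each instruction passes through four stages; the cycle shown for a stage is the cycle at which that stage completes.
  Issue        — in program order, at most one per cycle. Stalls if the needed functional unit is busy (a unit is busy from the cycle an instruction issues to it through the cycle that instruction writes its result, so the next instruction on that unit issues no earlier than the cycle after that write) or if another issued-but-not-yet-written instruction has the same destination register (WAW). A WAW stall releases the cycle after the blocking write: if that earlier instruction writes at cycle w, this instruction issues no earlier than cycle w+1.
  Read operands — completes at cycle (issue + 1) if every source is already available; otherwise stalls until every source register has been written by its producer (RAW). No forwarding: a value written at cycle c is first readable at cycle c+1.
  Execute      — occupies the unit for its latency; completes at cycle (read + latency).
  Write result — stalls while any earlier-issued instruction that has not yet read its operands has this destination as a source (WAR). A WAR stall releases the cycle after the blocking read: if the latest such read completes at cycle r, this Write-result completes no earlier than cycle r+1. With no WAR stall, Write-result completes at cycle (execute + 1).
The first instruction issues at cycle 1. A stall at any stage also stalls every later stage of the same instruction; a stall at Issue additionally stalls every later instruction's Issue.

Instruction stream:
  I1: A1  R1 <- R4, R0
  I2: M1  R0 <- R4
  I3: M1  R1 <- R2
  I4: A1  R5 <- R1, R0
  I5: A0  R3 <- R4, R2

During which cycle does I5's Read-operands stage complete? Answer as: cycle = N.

cycle = 13

  I1 | 1 | 2 | 4 | 5
  I2 | 2 | 3 | 8 | 9
  I3 | 10 | 11 | 16 | 17   struct: M1 busy until I2 writes@9
  I4 | 11 | 18 | 20 | 21   RAW R1: wait I3 write@17
  I5 | 12 | 13 | 14 | 15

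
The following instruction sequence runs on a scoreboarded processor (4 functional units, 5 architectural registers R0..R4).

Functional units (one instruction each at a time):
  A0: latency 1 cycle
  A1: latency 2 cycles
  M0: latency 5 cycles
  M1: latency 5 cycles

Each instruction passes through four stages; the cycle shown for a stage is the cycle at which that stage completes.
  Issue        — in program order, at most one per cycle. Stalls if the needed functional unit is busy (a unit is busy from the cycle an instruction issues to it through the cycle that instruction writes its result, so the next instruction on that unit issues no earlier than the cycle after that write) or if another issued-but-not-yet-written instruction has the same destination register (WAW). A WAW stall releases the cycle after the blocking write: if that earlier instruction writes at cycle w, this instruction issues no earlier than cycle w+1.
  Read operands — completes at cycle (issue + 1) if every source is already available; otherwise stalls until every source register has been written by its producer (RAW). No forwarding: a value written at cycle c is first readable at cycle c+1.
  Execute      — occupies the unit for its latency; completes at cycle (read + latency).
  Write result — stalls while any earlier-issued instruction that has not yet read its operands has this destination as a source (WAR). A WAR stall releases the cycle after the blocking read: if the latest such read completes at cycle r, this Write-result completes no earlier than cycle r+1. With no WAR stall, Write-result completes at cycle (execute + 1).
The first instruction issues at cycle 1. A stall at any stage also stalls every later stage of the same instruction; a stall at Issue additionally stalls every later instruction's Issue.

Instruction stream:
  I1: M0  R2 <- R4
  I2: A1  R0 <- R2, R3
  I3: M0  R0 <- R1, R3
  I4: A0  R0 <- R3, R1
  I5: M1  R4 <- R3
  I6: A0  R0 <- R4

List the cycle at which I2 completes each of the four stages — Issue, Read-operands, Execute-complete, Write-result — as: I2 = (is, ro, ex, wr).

cycle 1: I1→M0
cycle 2: I1 RO; I2→A1
cycle 7: I1 EX
cycle 8: I1 WR R2
cycle 9: I2 RO
cycle 11: I2 EX
cycle 12: I2 WR R0
cycle 13: I3→M0
cycle 14: I3 RO
cycle 19: I3 EX
cycle 20: I3 WR R0
cycle 21: I4→A0
cycle 22: I4 RO; I5→M1
cycle 23: I4 EX; I5 RO
cycle 24: I4 WR R0
cycle 25: I6→A0
cycle 28: I5 EX
cycle 29: I5 WR R4
cycle 30: I6 RO
cycle 31: I6 EX
cycle 32: I6 WR R0

I2 = (2, 9, 11, 12)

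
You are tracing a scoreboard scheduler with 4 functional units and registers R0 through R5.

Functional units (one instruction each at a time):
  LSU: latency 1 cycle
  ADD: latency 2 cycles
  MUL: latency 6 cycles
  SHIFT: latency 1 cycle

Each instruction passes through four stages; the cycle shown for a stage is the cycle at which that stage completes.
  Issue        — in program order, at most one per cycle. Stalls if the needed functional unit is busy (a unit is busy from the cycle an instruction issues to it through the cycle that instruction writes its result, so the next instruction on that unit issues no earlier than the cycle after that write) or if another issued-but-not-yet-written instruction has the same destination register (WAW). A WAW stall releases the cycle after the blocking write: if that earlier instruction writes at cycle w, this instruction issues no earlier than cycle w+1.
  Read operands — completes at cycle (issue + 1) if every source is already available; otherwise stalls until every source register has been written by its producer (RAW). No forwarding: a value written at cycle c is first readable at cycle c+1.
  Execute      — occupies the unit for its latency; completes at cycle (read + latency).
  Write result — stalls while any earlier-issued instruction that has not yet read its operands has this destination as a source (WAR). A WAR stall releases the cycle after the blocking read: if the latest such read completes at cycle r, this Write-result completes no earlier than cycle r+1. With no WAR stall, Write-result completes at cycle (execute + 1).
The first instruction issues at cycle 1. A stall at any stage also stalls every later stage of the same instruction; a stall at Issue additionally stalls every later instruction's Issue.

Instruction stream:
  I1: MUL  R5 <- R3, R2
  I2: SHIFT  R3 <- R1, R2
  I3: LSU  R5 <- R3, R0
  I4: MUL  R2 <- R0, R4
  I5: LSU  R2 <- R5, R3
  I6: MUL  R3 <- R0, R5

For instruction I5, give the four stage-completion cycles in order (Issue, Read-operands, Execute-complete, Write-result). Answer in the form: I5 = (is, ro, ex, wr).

I5 = (20, 21, 22, 23)

1) issue 1, read 2, done 8, write 9
2) issue 2, read 3, done 4, write 5
3) issue 10, read 11, done 12, write 13  <WAW R5: wait I1 write@9>
4) issue 11, read 12, done 18, write 19
5) issue 20, read 21, done 22, write 23  <WAW R2: wait I4 write@19>
6) issue 21, read 22, done 28, write 29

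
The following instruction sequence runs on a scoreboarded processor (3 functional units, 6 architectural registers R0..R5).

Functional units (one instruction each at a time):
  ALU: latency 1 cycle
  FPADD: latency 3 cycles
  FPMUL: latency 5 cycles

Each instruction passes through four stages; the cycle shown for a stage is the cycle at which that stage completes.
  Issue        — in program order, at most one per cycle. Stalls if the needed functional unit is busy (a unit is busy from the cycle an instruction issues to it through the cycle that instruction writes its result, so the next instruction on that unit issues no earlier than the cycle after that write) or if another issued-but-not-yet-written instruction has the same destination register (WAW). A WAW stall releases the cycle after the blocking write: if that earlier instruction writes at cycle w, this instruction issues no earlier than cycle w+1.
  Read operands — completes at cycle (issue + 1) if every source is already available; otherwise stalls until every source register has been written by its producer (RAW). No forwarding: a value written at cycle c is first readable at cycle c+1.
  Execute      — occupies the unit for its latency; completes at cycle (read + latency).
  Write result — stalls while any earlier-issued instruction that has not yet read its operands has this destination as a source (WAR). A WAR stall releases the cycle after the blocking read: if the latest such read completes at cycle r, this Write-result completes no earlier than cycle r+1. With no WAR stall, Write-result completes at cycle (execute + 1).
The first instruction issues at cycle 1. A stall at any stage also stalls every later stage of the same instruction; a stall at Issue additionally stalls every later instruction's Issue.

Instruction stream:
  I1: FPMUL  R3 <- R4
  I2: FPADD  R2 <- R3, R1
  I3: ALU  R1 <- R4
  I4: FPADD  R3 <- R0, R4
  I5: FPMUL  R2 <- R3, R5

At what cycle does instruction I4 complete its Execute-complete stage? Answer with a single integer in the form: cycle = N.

I1  is:1  ro:2  ex:7  wr:8
I2  is:2  ro:9  ex:12  wr:13  — RAW R3: wait I1 write@8
I3  is:3  ro:4  ex:5  wr:10  — WAR R1: wait I2 read@9
I4  is:14  ro:15  ex:18  wr:19  — struct: FPADD busy until I2 writes@13
I5  is:15  ro:20  ex:25  wr:26  — RAW R3: wait I4 write@19

cycle = 18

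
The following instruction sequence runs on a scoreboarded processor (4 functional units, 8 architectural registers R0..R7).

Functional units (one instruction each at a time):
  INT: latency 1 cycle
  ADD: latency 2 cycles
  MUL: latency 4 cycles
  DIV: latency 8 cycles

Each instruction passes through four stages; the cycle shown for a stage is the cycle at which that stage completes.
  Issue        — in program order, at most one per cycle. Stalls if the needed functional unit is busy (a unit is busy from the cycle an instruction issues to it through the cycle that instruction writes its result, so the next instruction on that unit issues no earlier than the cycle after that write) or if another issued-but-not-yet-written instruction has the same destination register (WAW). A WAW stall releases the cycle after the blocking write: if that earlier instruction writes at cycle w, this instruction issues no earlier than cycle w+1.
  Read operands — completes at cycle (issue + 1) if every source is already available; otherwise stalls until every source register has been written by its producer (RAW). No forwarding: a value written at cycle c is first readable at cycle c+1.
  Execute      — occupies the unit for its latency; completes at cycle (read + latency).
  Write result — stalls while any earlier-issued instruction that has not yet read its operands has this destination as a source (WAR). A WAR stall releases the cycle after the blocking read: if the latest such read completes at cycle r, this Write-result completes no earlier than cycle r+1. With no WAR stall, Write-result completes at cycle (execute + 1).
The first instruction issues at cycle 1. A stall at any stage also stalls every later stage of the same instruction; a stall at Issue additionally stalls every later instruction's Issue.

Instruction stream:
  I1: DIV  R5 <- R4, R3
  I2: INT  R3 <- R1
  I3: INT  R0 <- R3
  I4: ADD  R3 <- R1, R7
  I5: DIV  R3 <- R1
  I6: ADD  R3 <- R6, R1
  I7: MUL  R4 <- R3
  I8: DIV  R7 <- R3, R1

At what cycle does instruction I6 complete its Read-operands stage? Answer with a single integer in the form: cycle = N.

cycle = 24

1) issue 1, read 2, done 10, write 11
2) issue 2, read 3, done 4, write 5
3) issue 6, read 7, done 8, write 9  <struct: INT busy until I2 writes@5>
4) issue 7, read 8, done 10, write 11
5) issue 12, read 13, done 21, write 22  <WAW R3: wait I4 write@11>
6) issue 23, read 24, done 26, write 27  <WAW R3: wait I5 write@22>
7) issue 24, read 28, done 32, write 33  <RAW R3: wait I6 write@27>
8) issue 25, read 28, done 36, write 37  <RAW R3: wait I6 write@27>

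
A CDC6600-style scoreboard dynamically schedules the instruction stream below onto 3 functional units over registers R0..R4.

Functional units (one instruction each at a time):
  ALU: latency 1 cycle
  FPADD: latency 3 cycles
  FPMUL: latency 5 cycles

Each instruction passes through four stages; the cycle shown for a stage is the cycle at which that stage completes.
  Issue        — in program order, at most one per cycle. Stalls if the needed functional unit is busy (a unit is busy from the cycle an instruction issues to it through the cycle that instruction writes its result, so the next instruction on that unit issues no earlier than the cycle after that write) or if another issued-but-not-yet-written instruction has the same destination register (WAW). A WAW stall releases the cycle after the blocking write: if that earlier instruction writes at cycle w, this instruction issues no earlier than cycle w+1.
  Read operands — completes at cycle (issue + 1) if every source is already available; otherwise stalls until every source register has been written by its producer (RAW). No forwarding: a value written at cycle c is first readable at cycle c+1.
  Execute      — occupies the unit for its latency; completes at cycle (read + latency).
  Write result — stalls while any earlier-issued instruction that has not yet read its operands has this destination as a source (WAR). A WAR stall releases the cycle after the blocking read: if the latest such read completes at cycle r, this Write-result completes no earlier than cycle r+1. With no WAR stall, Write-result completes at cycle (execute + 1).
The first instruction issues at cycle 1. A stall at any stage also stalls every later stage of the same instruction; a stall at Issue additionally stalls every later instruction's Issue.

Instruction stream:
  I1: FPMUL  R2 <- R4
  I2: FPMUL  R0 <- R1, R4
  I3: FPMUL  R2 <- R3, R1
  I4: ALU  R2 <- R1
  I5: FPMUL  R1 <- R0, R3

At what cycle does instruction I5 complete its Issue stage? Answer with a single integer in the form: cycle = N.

cycle = 26

I1: IS=1 RO=2 EX=7 WR=8
I2: IS=9 RO=10 EX=15 WR=16  [struct: FPMUL busy until I1 writes@8]
I3: IS=17 RO=18 EX=23 WR=24  [struct: FPMUL busy until I2 writes@16]
I4: IS=25 RO=26 EX=27 WR=28  [WAW R2: wait I3 write@24]
I5: IS=26 RO=27 EX=32 WR=33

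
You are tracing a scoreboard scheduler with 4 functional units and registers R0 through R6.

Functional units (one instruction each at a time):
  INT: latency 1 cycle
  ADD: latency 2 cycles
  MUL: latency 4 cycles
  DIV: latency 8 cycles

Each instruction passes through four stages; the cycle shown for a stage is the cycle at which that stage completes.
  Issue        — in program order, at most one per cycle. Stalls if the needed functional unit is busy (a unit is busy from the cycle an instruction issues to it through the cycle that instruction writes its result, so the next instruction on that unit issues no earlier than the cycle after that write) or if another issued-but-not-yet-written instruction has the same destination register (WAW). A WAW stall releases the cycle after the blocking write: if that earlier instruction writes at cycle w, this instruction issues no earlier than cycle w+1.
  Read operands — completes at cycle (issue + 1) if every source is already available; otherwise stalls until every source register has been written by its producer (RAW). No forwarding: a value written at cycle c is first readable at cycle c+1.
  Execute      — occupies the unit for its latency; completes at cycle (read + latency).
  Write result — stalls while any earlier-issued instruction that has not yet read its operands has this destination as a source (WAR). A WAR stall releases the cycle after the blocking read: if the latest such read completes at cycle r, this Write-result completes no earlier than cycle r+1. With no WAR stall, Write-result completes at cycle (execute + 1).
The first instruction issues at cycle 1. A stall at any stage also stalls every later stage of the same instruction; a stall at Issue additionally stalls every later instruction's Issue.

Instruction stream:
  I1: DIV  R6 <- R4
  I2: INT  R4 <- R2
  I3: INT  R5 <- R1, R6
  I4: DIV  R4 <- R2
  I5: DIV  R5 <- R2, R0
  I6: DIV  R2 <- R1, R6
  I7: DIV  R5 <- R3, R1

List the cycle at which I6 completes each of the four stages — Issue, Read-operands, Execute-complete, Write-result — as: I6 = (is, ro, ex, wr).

[I1] 1/2/10/11
[I2] 2/3/4/5
[I3] 6/12/13/14  (struct: INT busy until I2 writes@5; RAW R6: wait I1 write@11)
[I4] 12/13/21/22  (struct: DIV busy until I1 writes@11)
[I5] 23/24/32/33  (struct: DIV busy until I4 writes@22)
[I6] 34/35/43/44  (struct: DIV busy until I5 writes@33)
[I7] 45/46/54/55  (struct: DIV busy until I6 writes@44)

I6 = (34, 35, 43, 44)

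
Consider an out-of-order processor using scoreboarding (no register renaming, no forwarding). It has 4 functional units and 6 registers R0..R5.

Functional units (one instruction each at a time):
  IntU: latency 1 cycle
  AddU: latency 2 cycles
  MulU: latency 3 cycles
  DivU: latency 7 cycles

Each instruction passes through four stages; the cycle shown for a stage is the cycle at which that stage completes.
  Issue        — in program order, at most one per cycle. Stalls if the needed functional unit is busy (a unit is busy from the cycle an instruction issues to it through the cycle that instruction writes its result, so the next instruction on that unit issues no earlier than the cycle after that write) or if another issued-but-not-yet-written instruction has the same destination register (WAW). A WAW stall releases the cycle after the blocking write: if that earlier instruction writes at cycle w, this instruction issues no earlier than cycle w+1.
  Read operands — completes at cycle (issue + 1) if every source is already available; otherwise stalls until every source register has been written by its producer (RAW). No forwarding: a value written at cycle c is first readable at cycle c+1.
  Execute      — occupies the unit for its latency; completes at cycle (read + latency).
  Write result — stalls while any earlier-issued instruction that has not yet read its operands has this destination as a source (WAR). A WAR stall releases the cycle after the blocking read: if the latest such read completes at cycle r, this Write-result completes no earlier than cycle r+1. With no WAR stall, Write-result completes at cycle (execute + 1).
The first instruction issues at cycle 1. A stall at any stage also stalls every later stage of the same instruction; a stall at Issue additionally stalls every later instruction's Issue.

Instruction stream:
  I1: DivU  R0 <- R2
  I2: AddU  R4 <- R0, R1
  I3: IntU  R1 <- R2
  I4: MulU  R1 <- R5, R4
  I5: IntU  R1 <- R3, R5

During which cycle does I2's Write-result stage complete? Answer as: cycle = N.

cycle = 14

cycle 1: issue I1 (DivU)
cycle 2: I1 read-ops | issue I2 (AddU)
cycle 3: issue I3 (IntU)
cycle 4: I3 read-ops
cycle 5: I3 finished on IntU
cycle 9: I1 finished on DivU
cycle 10: I1→R0
cycle 11: I2 read-ops
cycle 12: I3→R1
cycle 13: I2 finished on AddU | issue I4 (MulU)
cycle 14: I2→R4
cycle 15: I4 read-ops
cycle 18: I4 finished on MulU
cycle 19: I4→R1
cycle 20: issue I5 (IntU)
cycle 21: I5 read-ops
cycle 22: I5 finished on IntU
cycle 23: I5→R1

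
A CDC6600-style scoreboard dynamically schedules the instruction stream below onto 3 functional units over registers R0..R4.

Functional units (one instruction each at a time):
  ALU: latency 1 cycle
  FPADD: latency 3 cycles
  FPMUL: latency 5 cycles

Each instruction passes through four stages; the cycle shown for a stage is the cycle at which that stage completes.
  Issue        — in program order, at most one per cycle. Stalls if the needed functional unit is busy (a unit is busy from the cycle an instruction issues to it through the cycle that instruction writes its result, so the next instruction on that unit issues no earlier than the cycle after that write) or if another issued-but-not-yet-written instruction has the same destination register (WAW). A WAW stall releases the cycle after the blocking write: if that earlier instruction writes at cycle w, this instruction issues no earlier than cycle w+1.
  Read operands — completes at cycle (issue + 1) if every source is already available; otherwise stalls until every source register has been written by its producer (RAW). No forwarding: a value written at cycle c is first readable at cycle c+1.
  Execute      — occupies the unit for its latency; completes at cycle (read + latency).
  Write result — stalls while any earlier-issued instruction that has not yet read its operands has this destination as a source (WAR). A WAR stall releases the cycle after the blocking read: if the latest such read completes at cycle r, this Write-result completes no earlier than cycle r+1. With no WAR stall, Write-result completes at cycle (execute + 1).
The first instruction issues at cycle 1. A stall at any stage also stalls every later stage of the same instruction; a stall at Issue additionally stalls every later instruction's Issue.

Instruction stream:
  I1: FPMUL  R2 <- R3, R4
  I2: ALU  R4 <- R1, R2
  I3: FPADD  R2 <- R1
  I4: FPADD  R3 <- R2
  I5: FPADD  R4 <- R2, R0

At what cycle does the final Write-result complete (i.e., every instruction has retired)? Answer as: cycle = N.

[1] I1 dispatched to FPMUL
[2] I1 operands ready; I2 dispatched to ALU
[7] I1 complete
[8] R2←I1
[9] I2 operands ready; I3 dispatched to FPADD
[10] I2 complete; I3 operands ready
[11] R4←I2
[13] I3 complete
[14] R2←I3
[15] I4 dispatched to FPADD
[16] I4 operands ready
[19] I4 complete
[20] R3←I4
[21] I5 dispatched to FPADD
[22] I5 operands ready
[25] I5 complete
[26] R4←I5

cycle = 26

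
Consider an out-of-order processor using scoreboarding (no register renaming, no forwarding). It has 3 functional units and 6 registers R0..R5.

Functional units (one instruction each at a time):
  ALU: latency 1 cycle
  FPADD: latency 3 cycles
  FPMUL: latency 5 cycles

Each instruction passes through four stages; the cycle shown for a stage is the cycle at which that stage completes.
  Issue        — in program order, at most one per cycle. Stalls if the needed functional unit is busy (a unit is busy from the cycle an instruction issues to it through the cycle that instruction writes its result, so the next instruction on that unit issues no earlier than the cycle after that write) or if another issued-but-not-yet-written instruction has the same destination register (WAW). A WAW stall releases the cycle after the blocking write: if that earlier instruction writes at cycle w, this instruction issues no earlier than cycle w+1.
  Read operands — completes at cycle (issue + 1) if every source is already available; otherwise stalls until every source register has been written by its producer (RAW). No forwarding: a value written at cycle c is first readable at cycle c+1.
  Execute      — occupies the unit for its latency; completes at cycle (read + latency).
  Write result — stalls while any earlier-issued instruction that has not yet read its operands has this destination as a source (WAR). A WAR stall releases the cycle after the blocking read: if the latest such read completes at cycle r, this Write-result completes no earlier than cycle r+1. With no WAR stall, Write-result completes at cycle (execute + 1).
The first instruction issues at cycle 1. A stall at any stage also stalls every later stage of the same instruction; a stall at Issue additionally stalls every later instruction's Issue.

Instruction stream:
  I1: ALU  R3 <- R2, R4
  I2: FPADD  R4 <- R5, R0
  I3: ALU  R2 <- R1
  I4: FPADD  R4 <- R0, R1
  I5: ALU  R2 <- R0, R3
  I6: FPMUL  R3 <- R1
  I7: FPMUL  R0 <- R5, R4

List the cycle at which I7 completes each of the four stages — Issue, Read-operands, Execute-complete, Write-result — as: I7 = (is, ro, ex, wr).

cycle 1: issue I1 (ALU)
cycle 2: I1 read-ops | issue I2 (FPADD)
cycle 3: I1 finished on ALU | I2 read-ops
cycle 4: I1→R3
cycle 5: issue I3 (ALU)
cycle 6: I2 finished on FPADD | I3 read-ops
cycle 7: I2→R4 | I3 finished on ALU
cycle 8: I3→R2 | issue I4 (FPADD)
cycle 9: I4 read-ops | issue I5 (ALU)
cycle 10: I5 read-ops | issue I6 (FPMUL)
cycle 11: I5 finished on ALU | I6 read-ops
cycle 12: I4 finished on FPADD | I5→R2
cycle 13: I4→R4
cycle 16: I6 finished on FPMUL
cycle 17: I6→R3
cycle 18: issue I7 (FPMUL)
cycle 19: I7 read-ops
cycle 24: I7 finished on FPMUL
cycle 25: I7→R0

I7 = (18, 19, 24, 25)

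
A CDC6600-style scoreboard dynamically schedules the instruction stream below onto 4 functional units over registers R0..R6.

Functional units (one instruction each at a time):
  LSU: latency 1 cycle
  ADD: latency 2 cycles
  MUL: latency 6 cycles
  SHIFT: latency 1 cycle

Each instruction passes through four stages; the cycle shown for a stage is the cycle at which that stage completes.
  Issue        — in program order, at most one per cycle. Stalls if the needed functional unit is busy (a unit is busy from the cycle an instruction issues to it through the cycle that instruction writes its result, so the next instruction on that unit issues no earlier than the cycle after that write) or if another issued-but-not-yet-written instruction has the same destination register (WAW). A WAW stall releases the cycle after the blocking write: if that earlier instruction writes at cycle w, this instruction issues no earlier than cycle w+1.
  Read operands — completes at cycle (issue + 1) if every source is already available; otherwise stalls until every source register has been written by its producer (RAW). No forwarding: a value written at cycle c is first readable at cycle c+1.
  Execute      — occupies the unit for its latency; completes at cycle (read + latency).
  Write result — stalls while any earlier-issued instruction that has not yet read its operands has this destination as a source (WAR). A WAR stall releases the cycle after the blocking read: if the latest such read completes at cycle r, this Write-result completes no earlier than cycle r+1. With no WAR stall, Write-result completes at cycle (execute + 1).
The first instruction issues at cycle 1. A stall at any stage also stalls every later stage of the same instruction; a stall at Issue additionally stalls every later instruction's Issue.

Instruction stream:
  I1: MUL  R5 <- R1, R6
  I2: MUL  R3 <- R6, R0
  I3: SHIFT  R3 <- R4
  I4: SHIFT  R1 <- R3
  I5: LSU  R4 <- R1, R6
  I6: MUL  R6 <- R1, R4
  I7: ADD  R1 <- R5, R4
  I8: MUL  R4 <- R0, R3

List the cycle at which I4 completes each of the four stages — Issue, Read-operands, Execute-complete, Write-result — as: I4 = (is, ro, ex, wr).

I4 = (23, 24, 25, 26)

cycle 1: I1→MUL
cycle 2: I1 RO
cycle 8: I1 EX
cycle 9: I1 WR R5
cycle 10: I2→MUL
cycle 11: I2 RO
cycle 17: I2 EX
cycle 18: I2 WR R3
cycle 19: I3→SHIFT
cycle 20: I3 RO
cycle 21: I3 EX
cycle 22: I3 WR R3
cycle 23: I4→SHIFT
cycle 24: I4 RO; I5→LSU
cycle 25: I4 EX; I6→MUL
cycle 26: I4 WR R1
cycle 27: I5 RO; I7→ADD
cycle 28: I5 EX
cycle 29: I5 WR R4
cycle 30: I6 RO; I7 RO
cycle 32: I7 EX
cycle 33: I7 WR R1
cycle 36: I6 EX
cycle 37: I6 WR R6
cycle 38: I8→MUL
cycle 39: I8 RO
cycle 45: I8 EX
cycle 46: I8 WR R4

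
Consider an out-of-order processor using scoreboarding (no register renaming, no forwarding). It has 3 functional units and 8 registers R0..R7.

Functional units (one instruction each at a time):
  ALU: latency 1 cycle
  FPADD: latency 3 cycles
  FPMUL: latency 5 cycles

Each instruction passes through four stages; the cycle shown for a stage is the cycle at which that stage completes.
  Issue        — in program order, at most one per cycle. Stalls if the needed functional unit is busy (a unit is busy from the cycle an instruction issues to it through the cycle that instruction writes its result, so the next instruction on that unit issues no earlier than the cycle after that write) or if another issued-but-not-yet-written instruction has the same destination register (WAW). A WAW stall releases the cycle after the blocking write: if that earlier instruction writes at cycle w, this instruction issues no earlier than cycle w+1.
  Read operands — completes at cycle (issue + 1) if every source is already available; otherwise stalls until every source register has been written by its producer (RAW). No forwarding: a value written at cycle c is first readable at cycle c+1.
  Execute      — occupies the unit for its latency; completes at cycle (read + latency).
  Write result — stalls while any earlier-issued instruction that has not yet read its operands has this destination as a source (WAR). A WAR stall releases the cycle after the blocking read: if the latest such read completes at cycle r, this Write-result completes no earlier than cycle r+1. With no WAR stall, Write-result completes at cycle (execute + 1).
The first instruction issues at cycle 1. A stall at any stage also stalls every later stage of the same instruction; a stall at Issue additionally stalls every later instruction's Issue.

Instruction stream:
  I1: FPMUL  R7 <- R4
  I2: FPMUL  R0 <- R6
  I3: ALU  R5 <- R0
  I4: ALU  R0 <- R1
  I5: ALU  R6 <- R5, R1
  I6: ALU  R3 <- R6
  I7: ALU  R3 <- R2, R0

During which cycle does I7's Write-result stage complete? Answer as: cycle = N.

cycle = 35

t=1  I1→FPMUL
t=2  I1 RO
t=7  I1 EX
t=8  I1 WR R7
t=9  I2→FPMUL
t=10  I2 RO · I3→ALU
t=15  I2 EX
t=16  I2 WR R0
t=17  I3 RO
t=18  I3 EX
t=19  I3 WR R5
t=20  I4→ALU
t=21  I4 RO
t=22  I4 EX
t=23  I4 WR R0
t=24  I5→ALU
t=25  I5 RO
t=26  I5 EX
t=27  I5 WR R6
t=28  I6→ALU
t=29  I6 RO
t=30  I6 EX
t=31  I6 WR R3
t=32  I7→ALU
t=33  I7 RO
t=34  I7 EX
t=35  I7 WR R3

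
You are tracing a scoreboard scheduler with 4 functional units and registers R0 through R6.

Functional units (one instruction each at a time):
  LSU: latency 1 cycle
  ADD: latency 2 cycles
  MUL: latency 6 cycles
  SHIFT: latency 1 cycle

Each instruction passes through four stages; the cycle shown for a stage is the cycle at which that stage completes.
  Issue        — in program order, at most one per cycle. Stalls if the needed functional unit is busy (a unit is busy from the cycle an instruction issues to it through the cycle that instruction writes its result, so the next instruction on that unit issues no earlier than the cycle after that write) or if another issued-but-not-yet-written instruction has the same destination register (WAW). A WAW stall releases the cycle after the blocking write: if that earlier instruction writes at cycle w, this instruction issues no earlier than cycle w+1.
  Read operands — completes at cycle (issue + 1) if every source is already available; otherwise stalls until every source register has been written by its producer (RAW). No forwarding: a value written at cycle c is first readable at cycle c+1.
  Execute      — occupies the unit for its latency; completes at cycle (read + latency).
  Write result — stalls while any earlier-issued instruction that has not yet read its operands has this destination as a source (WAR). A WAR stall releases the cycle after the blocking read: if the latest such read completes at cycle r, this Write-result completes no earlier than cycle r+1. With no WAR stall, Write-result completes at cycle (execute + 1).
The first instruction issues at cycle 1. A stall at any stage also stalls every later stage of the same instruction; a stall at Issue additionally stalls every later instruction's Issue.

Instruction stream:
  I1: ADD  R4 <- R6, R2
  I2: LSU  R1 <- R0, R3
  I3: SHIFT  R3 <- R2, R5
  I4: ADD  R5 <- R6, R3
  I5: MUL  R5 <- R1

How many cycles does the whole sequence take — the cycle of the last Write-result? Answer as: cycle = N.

1) issue 1, read 2, done 4, write 5
2) issue 2, read 3, done 4, write 5
3) issue 3, read 4, done 5, write 6
4) issue 6, read 7, done 9, write 10  <struct: ADD busy until I1 writes@5>
5) issue 11, read 12, done 18, write 19  <WAW R5: wait I4 write@10>

cycle = 19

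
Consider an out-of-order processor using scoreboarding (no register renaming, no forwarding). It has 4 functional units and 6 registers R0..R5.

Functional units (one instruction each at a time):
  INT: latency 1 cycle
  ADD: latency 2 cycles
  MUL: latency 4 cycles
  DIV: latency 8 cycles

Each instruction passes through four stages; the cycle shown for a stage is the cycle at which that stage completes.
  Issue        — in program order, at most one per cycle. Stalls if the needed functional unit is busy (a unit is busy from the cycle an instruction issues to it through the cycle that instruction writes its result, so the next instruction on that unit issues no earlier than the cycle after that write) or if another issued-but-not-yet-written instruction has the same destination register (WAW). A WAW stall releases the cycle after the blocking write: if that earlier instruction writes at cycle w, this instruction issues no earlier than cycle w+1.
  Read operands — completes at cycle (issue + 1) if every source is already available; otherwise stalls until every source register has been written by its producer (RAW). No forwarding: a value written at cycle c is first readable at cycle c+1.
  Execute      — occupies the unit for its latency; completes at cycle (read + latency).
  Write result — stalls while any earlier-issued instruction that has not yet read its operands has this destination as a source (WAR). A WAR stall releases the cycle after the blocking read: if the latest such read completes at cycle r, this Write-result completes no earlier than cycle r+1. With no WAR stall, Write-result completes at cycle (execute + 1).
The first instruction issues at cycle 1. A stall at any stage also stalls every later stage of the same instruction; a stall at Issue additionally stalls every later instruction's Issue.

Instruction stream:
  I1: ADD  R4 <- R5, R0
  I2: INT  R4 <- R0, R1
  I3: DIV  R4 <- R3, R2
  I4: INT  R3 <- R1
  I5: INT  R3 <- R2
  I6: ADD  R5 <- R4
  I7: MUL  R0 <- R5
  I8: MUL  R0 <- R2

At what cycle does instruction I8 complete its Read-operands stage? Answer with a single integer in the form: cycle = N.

  I1 | 1 | 2 | 4 | 5
  I2 | 6 | 7 | 8 | 9   WAW R4: wait I1 write@5
  I3 | 10 | 11 | 19 | 20   WAW R4: wait I2 write@9
  I4 | 11 | 12 | 13 | 14
  I5 | 15 | 16 | 17 | 18   struct: INT busy until I4 writes@14
  I6 | 16 | 21 | 23 | 24   RAW R4: wait I3 write@20
  I7 | 17 | 25 | 29 | 30   RAW R5: wait I6 write@24
  I8 | 31 | 32 | 36 | 37   struct: MUL busy until I7 writes@30

cycle = 32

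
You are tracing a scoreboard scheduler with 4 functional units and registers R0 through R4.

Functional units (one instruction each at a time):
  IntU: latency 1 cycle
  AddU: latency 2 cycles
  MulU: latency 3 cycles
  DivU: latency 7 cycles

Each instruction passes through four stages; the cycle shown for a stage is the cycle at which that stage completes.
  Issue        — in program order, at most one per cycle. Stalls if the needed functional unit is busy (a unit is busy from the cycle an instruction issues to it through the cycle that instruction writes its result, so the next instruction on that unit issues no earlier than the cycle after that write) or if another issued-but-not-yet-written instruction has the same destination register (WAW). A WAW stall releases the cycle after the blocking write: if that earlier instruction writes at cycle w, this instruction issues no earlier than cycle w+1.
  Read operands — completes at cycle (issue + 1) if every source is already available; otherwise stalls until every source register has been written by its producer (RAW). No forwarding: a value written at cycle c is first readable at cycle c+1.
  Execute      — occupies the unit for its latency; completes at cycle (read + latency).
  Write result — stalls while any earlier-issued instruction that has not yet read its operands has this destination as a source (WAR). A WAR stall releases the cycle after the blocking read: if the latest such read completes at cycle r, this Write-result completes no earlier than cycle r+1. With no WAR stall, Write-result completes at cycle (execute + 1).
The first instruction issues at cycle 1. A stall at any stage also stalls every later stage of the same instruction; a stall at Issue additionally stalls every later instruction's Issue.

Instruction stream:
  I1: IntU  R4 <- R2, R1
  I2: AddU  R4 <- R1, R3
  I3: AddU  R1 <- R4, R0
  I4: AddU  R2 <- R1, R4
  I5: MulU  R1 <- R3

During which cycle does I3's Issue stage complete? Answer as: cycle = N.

I1  is:1  ro:2  ex:3  wr:4
I2  is:5  ro:6  ex:8  wr:9  — WAW R4: wait I1 write@4
I3  is:10  ro:11  ex:13  wr:14  — struct: AddU busy until I2 writes@9
I4  is:15  ro:16  ex:18  wr:19  — struct: AddU busy until I3 writes@14
I5  is:16  ro:17  ex:20  wr:21

cycle = 10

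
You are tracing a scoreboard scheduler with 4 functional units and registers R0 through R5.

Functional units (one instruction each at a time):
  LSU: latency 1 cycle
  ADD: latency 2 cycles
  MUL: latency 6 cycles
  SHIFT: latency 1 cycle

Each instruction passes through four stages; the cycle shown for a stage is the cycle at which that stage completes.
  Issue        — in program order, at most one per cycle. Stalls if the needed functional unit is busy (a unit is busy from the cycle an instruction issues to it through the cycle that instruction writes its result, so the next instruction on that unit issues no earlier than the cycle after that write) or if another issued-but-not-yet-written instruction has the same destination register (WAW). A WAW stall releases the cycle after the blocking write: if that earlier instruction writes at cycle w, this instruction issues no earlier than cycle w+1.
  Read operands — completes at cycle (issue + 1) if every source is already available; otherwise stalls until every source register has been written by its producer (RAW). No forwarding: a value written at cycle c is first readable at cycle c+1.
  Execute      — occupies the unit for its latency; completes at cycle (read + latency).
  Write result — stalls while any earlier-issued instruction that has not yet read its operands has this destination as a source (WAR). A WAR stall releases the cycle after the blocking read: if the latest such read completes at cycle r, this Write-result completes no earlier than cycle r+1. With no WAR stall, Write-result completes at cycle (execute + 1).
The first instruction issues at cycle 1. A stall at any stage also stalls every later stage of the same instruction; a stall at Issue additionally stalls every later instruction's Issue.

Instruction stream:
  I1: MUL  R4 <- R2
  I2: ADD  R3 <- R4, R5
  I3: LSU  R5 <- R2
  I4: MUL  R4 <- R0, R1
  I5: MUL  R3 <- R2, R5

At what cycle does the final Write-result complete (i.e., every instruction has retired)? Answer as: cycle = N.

I1: IS=1 RO=2 EX=8 WR=9
I2: IS=2 RO=10 EX=12 WR=13  [RAW R4: wait I1 write@9]
I3: IS=3 RO=4 EX=5 WR=11  [WAR R5: wait I2 read@10]
I4: IS=10 RO=11 EX=17 WR=18  [struct: MUL busy until I1 writes@9]
I5: IS=19 RO=20 EX=26 WR=27  [struct: MUL busy until I4 writes@18]

cycle = 27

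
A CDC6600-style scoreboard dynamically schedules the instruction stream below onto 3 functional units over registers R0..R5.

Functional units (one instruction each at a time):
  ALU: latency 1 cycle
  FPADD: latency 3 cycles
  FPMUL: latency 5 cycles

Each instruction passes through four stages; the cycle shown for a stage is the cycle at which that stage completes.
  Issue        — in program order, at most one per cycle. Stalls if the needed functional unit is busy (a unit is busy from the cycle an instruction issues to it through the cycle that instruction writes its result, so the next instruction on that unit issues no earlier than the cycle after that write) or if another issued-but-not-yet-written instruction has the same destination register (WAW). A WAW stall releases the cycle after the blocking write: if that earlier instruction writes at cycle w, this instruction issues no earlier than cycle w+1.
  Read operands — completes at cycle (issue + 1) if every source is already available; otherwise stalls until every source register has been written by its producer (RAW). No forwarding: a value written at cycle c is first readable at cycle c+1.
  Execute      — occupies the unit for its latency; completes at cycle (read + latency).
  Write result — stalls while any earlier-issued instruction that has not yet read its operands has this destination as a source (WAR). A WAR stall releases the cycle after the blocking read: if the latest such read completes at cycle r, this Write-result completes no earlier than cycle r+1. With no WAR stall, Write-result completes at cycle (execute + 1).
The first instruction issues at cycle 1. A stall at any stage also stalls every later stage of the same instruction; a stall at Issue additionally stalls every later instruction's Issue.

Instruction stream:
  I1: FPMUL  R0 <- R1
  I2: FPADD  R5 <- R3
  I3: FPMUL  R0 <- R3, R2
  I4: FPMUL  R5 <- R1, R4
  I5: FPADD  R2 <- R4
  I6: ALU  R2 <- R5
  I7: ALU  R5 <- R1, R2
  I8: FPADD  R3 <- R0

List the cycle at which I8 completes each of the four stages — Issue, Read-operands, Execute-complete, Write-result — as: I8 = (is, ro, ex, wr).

cycle 1: I1 dispatched to FPMUL
cycle 2: I1 operands ready | I2 dispatched to FPADD
cycle 3: I2 operands ready
cycle 6: I2 complete
cycle 7: I1 complete | R5←I2
cycle 8: R0←I1
cycle 9: I3 dispatched to FPMUL
cycle 10: I3 operands ready
cycle 15: I3 complete
cycle 16: R0←I3
cycle 17: I4 dispatched to FPMUL
cycle 18: I4 operands ready | I5 dispatched to FPADD
cycle 19: I5 operands ready
cycle 22: I5 complete
cycle 23: I4 complete | R2←I5
cycle 24: R5←I4 | I6 dispatched to ALU
cycle 25: I6 operands ready
cycle 26: I6 complete
cycle 27: R2←I6
cycle 28: I7 dispatched to ALU
cycle 29: I7 operands ready | I8 dispatched to FPADD
cycle 30: I7 complete | I8 operands ready
cycle 31: R5←I7
cycle 33: I8 complete
cycle 34: R3←I8

I8 = (29, 30, 33, 34)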